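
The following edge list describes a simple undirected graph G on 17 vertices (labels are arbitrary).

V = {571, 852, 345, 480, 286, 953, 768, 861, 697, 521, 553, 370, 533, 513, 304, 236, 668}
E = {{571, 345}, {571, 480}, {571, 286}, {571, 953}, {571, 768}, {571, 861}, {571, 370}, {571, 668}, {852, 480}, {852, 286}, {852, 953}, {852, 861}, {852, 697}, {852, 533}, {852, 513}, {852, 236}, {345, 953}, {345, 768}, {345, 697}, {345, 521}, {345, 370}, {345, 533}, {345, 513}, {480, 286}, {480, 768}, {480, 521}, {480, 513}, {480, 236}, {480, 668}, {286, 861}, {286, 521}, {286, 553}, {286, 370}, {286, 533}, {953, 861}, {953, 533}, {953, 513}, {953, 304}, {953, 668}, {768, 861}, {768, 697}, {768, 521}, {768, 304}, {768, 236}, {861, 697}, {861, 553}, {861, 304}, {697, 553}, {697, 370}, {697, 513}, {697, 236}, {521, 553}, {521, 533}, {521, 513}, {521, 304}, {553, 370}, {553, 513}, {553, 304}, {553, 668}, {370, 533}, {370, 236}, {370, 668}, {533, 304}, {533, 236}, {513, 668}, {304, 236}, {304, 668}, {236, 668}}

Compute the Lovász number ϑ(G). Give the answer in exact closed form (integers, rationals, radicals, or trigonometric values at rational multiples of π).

deg(513) = 8; N(513) = {852, 345, 480, 953, 697, 521, 553, 668}.
N(345) = {571, 953, 768, 697, 521, 370, 533, 513}, |N(345)| = 8.
deg(953) = 8; N(953) = {571, 852, 345, 861, 533, 513, 304, 668}.
Vertex 861 has 8 neighbors: 571, 852, 286, 953, 768, 697, 553, 304.
17-vertex 8-regular graph: strongly regular (17,8,3,4).
The 3 distinct eigenvalues: [8.0, 1.5616, -2.5616].
−17·(-sqrt(17)/2 - 1/2) / ((8)−(-sqrt(17)/2 - 1/2)) = sqrt(17) = ϑ(G).
= 4.1231… (decimal).

sqrt(17)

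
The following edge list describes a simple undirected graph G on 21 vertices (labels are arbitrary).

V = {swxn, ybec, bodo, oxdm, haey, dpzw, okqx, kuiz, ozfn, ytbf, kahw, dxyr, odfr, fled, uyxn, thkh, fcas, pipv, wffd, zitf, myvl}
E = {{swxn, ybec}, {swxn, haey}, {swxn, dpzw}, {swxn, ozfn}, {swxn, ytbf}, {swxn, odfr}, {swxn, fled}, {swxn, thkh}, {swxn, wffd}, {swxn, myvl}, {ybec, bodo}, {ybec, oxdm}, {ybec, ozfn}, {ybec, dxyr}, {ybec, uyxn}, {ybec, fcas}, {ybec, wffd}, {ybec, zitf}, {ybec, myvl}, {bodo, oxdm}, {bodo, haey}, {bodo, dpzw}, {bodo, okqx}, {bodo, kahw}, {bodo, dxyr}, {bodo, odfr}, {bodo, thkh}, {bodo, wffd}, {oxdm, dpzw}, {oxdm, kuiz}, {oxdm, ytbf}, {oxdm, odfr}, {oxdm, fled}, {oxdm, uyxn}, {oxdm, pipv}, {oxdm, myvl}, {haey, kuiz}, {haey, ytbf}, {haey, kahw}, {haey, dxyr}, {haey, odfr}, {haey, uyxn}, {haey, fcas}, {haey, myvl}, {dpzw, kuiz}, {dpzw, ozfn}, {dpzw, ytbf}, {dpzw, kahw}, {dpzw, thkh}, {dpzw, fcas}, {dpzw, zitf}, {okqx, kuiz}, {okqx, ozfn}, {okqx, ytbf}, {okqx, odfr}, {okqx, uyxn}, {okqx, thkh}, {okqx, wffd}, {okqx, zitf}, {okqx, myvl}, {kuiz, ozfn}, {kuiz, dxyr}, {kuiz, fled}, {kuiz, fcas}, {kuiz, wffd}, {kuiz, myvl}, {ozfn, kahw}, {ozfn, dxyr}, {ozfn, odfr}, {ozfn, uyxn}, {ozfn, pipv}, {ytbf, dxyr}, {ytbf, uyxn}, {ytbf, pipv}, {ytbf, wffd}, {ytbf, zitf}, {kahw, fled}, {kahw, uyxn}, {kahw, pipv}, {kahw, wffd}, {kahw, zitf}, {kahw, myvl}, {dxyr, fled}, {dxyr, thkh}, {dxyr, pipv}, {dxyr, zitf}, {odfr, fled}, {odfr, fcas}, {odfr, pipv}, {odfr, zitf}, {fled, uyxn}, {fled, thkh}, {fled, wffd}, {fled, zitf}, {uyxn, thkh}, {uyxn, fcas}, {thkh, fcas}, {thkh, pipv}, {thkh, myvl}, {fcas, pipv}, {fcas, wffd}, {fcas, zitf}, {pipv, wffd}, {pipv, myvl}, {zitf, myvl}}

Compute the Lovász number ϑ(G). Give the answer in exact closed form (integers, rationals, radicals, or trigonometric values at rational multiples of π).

6

Vertex swxn has 10 neighbors: ybec, haey, dpzw, ozfn, ytbf, odfr, fled, thkh, wffd, myvl.
Vertex oxdm has 10 neighbors: ybec, bodo, dpzw, kuiz, ytbf, odfr, fled, uyxn, pipv, myvl.
Vertex ytbf has 10 neighbors: swxn, oxdm, haey, dpzw, okqx, dxyr, uyxn, pipv, wffd, zitf.
deg(pipv) = 10; N(pipv) = {oxdm, ozfn, ytbf, kahw, dxyr, odfr, thkh, fcas, wffd, myvl}.
Every vertex has degree 10 (N=21); this is K(7,2), the Kneser graph.
A has 3 distinct eigenvalues ≈ [10.0, 1.0, -4.0].
Lovász: ϑ = −21(-4)/(10+-1*(-4)) = 6.
≈ 6.00000 (to 5 d.p.).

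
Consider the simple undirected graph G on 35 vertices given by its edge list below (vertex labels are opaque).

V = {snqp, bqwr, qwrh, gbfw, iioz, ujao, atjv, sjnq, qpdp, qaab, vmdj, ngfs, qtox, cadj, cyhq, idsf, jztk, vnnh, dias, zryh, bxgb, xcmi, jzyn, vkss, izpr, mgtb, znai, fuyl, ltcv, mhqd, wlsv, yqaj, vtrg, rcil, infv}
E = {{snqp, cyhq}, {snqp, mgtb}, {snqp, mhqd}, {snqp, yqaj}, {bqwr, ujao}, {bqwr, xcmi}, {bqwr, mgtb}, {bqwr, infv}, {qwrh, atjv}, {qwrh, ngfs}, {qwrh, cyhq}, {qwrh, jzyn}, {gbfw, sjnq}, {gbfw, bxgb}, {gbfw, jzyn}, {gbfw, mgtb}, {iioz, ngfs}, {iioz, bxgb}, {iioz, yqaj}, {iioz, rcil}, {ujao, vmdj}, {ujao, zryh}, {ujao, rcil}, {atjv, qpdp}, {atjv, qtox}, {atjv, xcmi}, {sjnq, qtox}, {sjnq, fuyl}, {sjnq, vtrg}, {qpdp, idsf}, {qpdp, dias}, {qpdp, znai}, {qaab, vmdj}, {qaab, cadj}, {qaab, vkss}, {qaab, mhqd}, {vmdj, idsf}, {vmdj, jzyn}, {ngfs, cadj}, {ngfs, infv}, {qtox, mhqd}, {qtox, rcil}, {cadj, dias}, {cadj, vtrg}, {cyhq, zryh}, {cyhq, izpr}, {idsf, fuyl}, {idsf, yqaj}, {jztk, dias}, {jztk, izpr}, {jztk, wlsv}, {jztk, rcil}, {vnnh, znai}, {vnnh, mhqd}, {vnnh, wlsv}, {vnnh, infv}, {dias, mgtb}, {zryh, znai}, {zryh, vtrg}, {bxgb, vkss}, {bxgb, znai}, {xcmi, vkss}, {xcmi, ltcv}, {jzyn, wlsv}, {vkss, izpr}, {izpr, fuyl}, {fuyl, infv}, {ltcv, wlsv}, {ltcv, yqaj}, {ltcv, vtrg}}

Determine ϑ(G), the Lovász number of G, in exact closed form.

N(qwrh) = {atjv, ngfs, cyhq, jzyn}, |N(qwrh)| = 4.
Vertex ngfs has 4 neighbors: qwrh, iioz, cadj, infv.
Vertex xcmi has 4 neighbors: bqwr, atjv, vkss, ltcv.
deg(gbfw) = 4; N(gbfw) = {sjnq, bxgb, jzyn, mgtb}.
4-regular, N=35; this is K(7,3), the Kneser graph.
Distinct eigenvalues (to 5 d.p.): [4.0, 2.0, -1.0, -3.0].
λ_max=4, λ_min=-3; ϑ = −35·λ_min/(λ_max−λ_min) = 15.
Numerically 15.000000.

15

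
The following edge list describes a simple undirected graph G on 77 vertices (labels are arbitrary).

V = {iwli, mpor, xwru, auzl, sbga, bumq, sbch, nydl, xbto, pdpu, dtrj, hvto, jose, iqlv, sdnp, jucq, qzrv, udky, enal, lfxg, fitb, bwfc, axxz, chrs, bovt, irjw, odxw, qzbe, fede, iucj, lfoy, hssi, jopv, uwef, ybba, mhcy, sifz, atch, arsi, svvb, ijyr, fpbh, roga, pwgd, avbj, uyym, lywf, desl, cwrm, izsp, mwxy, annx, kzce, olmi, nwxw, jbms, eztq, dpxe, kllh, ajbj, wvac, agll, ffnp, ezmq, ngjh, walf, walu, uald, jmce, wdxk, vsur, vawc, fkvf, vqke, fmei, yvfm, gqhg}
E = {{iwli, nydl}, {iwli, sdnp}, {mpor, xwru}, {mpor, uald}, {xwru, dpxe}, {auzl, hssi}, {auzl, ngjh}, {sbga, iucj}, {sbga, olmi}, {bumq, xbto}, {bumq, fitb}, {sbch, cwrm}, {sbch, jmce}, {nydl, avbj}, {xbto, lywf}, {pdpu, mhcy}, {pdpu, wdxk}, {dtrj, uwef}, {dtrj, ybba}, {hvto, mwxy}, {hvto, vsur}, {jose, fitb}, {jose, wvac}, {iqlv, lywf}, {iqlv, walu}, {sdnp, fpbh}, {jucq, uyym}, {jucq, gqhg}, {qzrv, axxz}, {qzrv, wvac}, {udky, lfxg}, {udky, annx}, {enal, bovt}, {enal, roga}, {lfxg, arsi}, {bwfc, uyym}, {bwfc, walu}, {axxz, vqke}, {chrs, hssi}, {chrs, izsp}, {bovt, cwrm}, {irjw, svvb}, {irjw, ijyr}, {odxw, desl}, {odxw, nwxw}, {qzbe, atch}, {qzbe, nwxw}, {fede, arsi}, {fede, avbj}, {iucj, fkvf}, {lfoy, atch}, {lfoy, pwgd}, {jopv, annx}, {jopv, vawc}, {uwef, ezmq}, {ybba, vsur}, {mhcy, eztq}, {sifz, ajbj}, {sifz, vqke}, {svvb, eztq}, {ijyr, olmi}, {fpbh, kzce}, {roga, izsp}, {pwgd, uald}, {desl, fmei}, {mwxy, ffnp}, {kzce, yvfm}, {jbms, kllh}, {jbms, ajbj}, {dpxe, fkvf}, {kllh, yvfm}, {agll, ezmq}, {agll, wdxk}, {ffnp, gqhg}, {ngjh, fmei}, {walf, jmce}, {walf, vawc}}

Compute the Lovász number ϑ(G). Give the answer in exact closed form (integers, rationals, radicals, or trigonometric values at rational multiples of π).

77*cos(pi/77)/(cos(pi/77) + 1)

N(vqke) = {axxz, sifz}, |N(vqke)| = 2.
Vertex kllh has 2 neighbors: jbms, yvfm.
deg(irjw) = 2; N(irjw) = {svvb, ijyr}.
deg(fitb) = 2; N(fitb) = {bumq, jose}.
77-vertex 2-regular graph: the odd cycle C_{77}.
spec(A) ≈ [2.0, 1.99335, 1.97342, 1.94037, 1.89441, 1.83583, 1.76504, 1.68251, 1.58877, 1.48447, 1.37028, 1.24698, 1.11538, 0.97635, 0.83083, 0.67978, 0.5242, 0.36514, 0.20365, 0.0408, -0.12232, -0.28463, -0.44504, -0.60249, -0.75593, -0.90434, -1.04674, -1.18216, -1.30972, -1.42856, -1.5379, -1.637, -1.72521, -1.80194, -1.86667, -1.91899, -1.95853, -1.98504, -1.99834] (distinct, 5 d.p.).
−77·(-2*cos(pi/77)) / ((2)−(-2*cos(pi/77))) = 77*cos(pi/77)/(cos(pi/77) + 1) = ϑ(G).
ϑ(G) ≈ 38.4840.
Check 38 ≤ 77*cos(pi/77)/(cos(pi/77) + 1) ≤ 39: both strict.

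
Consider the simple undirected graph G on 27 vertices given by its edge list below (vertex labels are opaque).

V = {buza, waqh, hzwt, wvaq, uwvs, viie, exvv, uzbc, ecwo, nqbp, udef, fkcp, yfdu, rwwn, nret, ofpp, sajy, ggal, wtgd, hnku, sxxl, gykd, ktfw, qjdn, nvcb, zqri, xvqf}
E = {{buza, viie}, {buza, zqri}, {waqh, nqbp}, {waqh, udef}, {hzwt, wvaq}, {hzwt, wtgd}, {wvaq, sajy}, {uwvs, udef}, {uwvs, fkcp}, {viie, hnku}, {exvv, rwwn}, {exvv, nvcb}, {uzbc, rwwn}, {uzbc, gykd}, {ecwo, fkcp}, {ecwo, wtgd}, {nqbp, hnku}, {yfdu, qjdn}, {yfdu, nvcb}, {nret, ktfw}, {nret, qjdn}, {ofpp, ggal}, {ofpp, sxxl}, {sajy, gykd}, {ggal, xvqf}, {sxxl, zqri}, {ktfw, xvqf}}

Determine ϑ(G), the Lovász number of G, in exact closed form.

27*cos(pi/27)/(cos(pi/27) + 1)

deg(sxxl) = 2; N(sxxl) = {ofpp, zqri}.
deg(xvqf) = 2; N(xvqf) = {ggal, ktfw}.
N(yfdu) = {qjdn, nvcb}, |N(yfdu)| = 2.
deg(exvv) = 2; N(exvv) = {rwwn, nvcb}.
Every vertex has degree 2 (N=27); a single 27-cycle (edge-transitive).
spec(A) ≈ [2.0, 1.946, 1.787, 1.532, 1.194, 0.792, 0.347, -0.116, -0.574, -1.0, -1.372, -1.671, -1.879, -1.986] (distinct, 3 d.p.).
Lovász (edge-transitive): ϑ = −27·(-2*cos(pi/27))/((2)−(-2*cos(pi/27))) = 27*cos(pi/27)/(cos(pi/27) + 1).
ϑ(G) ≈ 13.454204087.
α=13, χ(Ḡ)=14; ϑ=27*cos(pi/27)/(cos(pi/27) + 1) lies between (both strict).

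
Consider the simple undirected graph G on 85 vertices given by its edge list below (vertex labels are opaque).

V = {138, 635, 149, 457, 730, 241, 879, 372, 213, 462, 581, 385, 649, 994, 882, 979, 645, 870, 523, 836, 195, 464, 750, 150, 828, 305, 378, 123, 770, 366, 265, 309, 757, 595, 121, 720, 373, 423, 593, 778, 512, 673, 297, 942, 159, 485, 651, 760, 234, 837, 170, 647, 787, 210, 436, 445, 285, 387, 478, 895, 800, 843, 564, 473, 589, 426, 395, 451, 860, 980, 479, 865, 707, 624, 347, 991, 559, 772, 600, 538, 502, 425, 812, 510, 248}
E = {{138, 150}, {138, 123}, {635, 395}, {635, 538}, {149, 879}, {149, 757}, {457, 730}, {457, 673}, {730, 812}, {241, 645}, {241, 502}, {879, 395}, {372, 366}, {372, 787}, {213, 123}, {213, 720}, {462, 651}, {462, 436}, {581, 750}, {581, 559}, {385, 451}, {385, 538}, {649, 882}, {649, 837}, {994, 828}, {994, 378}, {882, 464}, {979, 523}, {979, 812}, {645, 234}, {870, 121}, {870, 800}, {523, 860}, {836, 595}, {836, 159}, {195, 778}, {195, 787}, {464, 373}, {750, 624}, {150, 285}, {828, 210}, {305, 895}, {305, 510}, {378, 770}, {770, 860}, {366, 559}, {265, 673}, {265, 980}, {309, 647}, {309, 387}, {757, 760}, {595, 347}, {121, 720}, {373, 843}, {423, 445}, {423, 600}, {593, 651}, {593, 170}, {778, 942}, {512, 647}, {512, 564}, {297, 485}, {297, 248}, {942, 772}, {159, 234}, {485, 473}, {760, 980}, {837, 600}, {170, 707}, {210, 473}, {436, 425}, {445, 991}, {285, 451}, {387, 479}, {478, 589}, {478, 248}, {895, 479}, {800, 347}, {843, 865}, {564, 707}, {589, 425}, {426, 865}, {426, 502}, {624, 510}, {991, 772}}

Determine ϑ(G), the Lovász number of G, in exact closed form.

85*cos(pi/85)/(cos(pi/85) + 1)

N(645) = {241, 234}, |N(645)| = 2.
deg(512) = 2; N(512) = {647, 564}.
N(750) = {581, 624}, |N(750)| = 2.
Vertex 478 has 2 neighbors: 589, 248.
deg(v) = 2 for all v (|V|=85); this is C_{85}, the 85-cycle.
spec(A) ≈ [2.0, 1.994538, 1.978183, 1.951024, 1.913209, 1.864944, 1.806494, 1.738178, 1.660368, 1.57349, 1.478018, 1.374473, 1.263422, 1.14547, 1.021262, 0.891477, 0.756822, 0.618034, 0.47587, 0.331108, 0.184537, 0.036958, -0.110823, -0.257998, -0.403765, -0.547326, -0.687898, -0.824713, -0.957023, -1.084107, -1.205269, -1.319849, -1.42722, -1.526797, -1.618034, -1.700434, -1.773547, -1.836974, -1.890368, -1.933437, -1.965946, -1.987718, -1.998634] (distinct, 6 d.p.).
−85·(-2*cos(pi/85)) / ((2)−(-2*cos(pi/85))) = 85*cos(pi/85)/(cos(pi/85) + 1) = ϑ(G).
≈ 42.48548257 (to 8 d.p.).
α=42, χ(Ḡ)=43; ϑ=85*cos(pi/85)/(cos(pi/85) + 1) lies between (both strict).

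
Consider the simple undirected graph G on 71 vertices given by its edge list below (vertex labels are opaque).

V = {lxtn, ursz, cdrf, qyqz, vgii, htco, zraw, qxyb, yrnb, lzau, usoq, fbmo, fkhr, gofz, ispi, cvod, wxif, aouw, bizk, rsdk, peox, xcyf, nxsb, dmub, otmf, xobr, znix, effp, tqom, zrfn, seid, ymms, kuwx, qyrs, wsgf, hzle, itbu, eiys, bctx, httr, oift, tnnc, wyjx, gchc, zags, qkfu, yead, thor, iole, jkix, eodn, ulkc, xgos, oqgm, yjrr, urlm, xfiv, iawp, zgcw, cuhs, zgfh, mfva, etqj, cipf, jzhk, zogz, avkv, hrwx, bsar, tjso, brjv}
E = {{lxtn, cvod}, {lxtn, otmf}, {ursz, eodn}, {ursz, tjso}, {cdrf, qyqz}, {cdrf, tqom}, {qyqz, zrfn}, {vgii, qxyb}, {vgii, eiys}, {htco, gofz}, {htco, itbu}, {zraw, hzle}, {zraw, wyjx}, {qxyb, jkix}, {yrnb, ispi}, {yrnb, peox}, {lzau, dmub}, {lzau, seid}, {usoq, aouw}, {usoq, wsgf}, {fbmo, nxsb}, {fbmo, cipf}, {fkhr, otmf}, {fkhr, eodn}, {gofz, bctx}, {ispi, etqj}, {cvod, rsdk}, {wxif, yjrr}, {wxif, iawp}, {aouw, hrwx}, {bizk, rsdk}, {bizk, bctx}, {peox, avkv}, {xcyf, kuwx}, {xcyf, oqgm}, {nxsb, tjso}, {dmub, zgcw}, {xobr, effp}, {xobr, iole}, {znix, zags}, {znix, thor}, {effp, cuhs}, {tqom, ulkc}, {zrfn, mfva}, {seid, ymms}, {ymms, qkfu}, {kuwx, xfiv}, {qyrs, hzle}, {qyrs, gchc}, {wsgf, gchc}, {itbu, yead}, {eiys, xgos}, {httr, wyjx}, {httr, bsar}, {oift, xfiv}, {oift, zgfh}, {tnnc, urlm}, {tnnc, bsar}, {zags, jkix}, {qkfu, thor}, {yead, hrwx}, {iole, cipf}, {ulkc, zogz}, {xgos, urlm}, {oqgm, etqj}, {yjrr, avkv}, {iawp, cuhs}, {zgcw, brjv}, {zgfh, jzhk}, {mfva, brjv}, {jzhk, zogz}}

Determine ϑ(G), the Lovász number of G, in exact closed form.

deg(peox) = 2; N(peox) = {yrnb, avkv}.
N(gofz) = {htco, bctx}, |N(gofz)| = 2.
deg(effp) = 2; N(effp) = {xobr, cuhs}.
Vertex cuhs has 2 neighbors: effp, iawp.
Every vertex has degree 2 (N=71); the odd cycle C_{71}.
Distinct eigenvalues (to 6 d.p.): [2.0, 1.992174, 1.968756, 1.92993, 1.876, 1.807387, 1.724629, 1.628374, 1.519374, 1.398483, 1.266648, 1.124899, 0.974346, 0.816167, 0.651601, 0.481935, 0.308498, 0.132646, -0.044244, -0.220788, -0.395604, -0.567324, -0.734603, -0.896134, -1.05065, -1.196945, -1.333871, -1.460358, -1.575416, -1.678144, -1.767738, -1.843498, -1.904829, -1.951253, -1.982405, -1.998042].
ϑ = −N·λ_min/(λ_max−λ_min) = −71·(-2*cos(pi/71))/(2−(-2*cos(pi/71))) = 71*cos(pi/71)/(cos(pi/71) + 1).
ϑ(G) ≈ 35.482618264.
Check 35 ≤ 71*cos(pi/71)/(cos(pi/71) + 1) ≤ 36: both strict.

71*cos(pi/71)/(cos(pi/71) + 1)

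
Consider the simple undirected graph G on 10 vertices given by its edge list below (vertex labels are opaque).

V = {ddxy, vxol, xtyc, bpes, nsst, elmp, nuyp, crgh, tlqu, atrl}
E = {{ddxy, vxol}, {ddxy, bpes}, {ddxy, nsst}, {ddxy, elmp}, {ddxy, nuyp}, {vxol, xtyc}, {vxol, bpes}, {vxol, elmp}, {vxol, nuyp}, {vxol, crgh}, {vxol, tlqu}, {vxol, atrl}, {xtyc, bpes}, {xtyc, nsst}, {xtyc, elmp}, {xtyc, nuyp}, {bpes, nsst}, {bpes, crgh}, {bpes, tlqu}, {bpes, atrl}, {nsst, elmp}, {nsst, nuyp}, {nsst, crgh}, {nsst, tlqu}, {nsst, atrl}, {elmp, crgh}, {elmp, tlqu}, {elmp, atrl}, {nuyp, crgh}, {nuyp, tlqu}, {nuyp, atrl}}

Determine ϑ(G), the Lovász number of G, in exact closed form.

5

N(crgh) = {vxol, bpes, nsst, elmp, nuyp}, |N(crgh)| = 5.
N(xtyc) = {vxol, bpes, nsst, elmp, nuyp}, |N(xtyc)| = 5.
Vertex bpes has 7 neighbors: ddxy, vxol, xtyc, nsst, crgh, tlqu, atrl.
deg(atrl) = 5; N(atrl) = {vxol, bpes, nsst, elmp, nuyp}.
G = K_{5,3,2}: α = 5 = χ(Ḡ), so ϑ = 5.
Numerically 5.0000000.
Lovász sandwich 5 ≤ 5 ≤ 5: collapsed.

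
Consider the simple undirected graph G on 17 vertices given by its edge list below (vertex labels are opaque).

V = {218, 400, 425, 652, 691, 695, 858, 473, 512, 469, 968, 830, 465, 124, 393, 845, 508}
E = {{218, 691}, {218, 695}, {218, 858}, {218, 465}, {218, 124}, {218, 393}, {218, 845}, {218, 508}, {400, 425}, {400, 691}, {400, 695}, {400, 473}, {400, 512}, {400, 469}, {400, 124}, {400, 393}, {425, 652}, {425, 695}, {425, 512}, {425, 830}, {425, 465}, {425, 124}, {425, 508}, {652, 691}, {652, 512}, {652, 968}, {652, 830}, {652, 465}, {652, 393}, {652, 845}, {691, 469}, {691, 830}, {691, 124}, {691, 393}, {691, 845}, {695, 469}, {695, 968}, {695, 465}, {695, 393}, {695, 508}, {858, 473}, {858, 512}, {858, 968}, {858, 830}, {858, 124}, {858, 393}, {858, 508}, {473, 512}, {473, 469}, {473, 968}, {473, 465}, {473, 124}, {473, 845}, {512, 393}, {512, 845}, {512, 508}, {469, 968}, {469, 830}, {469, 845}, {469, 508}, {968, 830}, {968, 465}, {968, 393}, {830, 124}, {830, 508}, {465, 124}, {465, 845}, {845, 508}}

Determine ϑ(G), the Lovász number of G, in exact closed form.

N(691) = {218, 400, 652, 469, 830, 124, 393, 845}, |N(691)| = 8.
Vertex 218 has 8 neighbors: 691, 695, 858, 465, 124, 393, 845, 508.
deg(400) = 8; N(400) = {425, 691, 695, 473, 512, 469, 124, 393}.
N(968) = {652, 695, 858, 473, 469, 830, 465, 393}, |N(968)| = 8.
deg(v) = 8 for all v (|V|=17); strongly regular (17,8,3,4).
The 3 distinct eigenvalues: [8.0, 1.56155, -2.56155].
Lovász (edge-transitive): ϑ = −17·(-sqrt(17)/2 - 1/2)/((8)−(-sqrt(17)/2 - 1/2)) = sqrt(17).
Numerically 4.1231056.

sqrt(17)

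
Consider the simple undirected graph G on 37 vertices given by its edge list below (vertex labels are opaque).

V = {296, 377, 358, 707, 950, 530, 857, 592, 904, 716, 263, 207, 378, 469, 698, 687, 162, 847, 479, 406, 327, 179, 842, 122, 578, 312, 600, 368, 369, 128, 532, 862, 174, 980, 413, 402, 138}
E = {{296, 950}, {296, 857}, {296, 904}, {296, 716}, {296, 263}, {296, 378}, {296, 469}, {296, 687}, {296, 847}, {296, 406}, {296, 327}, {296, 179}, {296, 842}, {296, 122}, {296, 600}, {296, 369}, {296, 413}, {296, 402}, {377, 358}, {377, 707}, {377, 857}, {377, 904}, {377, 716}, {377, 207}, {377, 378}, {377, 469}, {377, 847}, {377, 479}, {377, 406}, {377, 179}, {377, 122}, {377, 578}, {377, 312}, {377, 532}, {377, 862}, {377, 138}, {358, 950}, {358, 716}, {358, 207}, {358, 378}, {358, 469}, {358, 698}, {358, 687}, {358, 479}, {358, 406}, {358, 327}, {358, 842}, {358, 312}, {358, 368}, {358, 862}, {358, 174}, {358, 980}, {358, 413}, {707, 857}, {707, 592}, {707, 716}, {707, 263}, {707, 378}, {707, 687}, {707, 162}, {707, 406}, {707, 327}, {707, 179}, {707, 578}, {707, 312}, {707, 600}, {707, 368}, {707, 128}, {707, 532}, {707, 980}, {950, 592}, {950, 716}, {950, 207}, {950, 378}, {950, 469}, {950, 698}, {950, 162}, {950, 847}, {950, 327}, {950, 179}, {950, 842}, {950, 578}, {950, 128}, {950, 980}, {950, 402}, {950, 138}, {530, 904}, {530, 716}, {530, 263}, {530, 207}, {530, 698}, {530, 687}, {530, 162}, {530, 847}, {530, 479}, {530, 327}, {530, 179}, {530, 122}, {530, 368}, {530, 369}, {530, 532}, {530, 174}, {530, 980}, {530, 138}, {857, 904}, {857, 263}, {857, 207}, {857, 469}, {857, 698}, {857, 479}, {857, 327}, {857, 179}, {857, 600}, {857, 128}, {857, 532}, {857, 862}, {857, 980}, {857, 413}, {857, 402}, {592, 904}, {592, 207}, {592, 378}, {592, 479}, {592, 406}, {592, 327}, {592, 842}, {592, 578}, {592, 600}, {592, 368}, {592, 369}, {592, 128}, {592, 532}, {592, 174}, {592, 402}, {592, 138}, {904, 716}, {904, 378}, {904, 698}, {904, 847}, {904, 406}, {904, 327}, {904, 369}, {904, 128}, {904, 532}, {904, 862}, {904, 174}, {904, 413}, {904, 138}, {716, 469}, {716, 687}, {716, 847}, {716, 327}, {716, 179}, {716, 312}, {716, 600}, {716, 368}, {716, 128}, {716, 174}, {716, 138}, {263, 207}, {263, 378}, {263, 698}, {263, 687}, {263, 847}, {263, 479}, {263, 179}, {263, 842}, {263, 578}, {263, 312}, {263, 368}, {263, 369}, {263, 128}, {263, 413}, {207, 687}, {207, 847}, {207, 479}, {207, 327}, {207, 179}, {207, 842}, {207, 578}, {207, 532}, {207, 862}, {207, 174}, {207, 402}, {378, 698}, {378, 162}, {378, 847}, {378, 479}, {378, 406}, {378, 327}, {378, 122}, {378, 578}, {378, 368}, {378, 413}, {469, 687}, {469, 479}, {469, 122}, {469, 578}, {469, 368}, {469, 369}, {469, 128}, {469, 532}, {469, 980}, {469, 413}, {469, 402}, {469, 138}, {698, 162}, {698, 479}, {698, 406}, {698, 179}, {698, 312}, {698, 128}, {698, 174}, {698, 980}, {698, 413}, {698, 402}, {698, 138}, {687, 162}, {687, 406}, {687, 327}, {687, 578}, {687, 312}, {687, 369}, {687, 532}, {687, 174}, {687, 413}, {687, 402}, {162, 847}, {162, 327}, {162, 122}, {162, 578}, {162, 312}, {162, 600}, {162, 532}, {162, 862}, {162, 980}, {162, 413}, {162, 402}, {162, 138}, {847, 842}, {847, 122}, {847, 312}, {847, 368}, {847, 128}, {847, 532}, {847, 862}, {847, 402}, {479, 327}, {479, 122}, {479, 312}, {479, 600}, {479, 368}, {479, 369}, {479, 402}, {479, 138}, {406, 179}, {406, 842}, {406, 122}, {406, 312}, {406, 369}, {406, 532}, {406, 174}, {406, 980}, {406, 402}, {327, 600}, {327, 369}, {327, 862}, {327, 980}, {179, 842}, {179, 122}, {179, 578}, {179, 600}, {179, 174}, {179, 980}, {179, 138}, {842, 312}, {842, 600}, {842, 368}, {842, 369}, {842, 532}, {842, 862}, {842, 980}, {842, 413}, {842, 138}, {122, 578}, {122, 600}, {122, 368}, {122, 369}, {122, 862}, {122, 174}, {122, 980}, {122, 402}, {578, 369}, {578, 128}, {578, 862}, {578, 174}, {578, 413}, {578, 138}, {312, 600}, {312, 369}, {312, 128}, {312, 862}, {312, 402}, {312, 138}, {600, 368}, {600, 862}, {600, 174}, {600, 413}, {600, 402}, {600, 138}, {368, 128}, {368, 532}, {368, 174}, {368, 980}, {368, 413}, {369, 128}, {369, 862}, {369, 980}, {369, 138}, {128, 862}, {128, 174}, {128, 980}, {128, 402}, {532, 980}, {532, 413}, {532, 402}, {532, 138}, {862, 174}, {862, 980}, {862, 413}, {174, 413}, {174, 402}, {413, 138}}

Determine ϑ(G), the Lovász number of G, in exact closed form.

sqrt(37)

N(377) = {358, 707, 857, 904, 716, 207, 378, 469, 847, 479, 406, 179, 122, 578, 312, 532, 862, 138}, |N(377)| = 18.
N(530) = {904, 716, 263, 207, 698, 687, 162, 847, 479, 327, 179, 122, 368, 369, 532, 174, 980, 138}, |N(530)| = 18.
deg(862) = 18; N(862) = {377, 358, 857, 904, 207, 162, 847, 327, 842, 122, 578, 312, 600, 369, 128, 174, 980, 413}.
N(138) = {377, 950, 530, 592, 904, 716, 469, 698, 162, 479, 179, 842, 578, 312, 600, 369, 532, 413}, |N(138)| = 18.
18-regular, N=37; Paley(37): SR with (k,λ,μ)=(18,8,9).
A has 3 distinct eigenvalues ≈ [18.0, 2.541381, -3.541381].
Lovász: ϑ = −37(-sqrt(37)/2 - 1/2)/(18+-(-sqrt(37)/2 - 1/2)) = sqrt(37).
ϑ(G) ≈ 6.08276253.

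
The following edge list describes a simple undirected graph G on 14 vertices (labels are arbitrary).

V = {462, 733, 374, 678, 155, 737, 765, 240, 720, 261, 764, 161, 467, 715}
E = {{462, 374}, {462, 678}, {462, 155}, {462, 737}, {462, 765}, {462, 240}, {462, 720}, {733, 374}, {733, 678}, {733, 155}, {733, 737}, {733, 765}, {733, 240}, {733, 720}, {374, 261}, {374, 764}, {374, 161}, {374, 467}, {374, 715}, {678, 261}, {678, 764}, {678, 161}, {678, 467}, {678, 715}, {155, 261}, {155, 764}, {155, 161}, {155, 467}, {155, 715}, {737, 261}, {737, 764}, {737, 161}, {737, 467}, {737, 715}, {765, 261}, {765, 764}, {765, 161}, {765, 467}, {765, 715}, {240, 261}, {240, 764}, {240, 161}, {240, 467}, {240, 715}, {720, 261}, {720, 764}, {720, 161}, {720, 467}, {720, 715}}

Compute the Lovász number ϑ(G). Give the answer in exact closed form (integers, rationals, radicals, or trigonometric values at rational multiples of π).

7

Vertex 720 has 7 neighbors: 462, 733, 261, 764, 161, 467, 715.
Vertex 462 has 7 neighbors: 374, 678, 155, 737, 765, 240, 720.
N(733) = {374, 678, 155, 737, 765, 240, 720}, |N(733)| = 7.
deg(240) = 7; N(240) = {462, 733, 261, 764, 161, 467, 715}.
G = K_{7,7}: α = 7 = χ(Ḡ), so ϑ = 7.
ϑ(G) ≈ 7.0000000.
Lovász sandwich 7 ≤ 7 ≤ 7: collapsed.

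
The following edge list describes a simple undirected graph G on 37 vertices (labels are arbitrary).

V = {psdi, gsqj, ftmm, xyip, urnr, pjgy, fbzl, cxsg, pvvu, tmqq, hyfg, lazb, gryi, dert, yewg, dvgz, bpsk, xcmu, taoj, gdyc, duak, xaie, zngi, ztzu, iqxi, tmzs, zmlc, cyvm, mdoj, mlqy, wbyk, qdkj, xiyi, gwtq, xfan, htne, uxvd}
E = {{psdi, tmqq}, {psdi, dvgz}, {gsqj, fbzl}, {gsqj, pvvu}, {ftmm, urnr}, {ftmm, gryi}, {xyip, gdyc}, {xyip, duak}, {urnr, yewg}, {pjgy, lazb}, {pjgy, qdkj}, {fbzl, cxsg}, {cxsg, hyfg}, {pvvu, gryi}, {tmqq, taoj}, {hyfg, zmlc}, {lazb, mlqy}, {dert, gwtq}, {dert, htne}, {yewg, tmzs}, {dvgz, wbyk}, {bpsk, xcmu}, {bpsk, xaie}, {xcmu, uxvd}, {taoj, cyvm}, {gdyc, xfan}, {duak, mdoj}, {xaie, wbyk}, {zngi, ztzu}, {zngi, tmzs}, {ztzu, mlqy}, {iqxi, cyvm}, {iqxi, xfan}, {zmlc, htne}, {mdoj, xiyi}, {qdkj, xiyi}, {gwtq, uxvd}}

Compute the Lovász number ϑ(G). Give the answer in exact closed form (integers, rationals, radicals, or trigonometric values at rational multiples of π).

deg(iqxi) = 2; N(iqxi) = {cyvm, xfan}.
deg(gwtq) = 2; N(gwtq) = {dert, uxvd}.
N(xfan) = {gdyc, iqxi}, |N(xfan)| = 2.
deg(htne) = 2; N(htne) = {dert, zmlc}.
G on 37 vertices is 2-regular; connected 2-regular on 37 ⇒ C_{37}.
Distinct eigenvalues (to 6 d.p.): [2.0, 1.971232, 1.885755, 1.746028, 1.556072, 1.321349, 1.048615, 0.745713, 0.421359, 0.084882, -0.254036, -0.585646, -0.900407, -1.189266, -1.443912, -1.657019, -1.822457, -1.935466, -1.992795].
Lovász (edge-transitive): ϑ = −37·(-2*cos(pi/37))/((2)−(-2*cos(pi/37))) = 37*cos(pi/37)/(cos(pi/37) + 1).
Numerically 18.466617.
Lovász sandwich 18 ≤ 37*cos(pi/37)/(cos(pi/37) + 1) ≤ 19: both strict.

37*cos(pi/37)/(cos(pi/37) + 1)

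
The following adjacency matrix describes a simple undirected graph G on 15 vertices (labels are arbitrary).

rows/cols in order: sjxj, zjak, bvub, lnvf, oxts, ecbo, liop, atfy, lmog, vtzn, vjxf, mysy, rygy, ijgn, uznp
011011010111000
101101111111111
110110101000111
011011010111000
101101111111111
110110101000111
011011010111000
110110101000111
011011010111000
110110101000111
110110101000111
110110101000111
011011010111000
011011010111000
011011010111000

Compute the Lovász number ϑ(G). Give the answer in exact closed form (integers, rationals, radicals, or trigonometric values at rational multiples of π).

deg(uznp) = 8; N(uznp) = {zjak, bvub, oxts, ecbo, atfy, vtzn, vjxf, mysy}.
deg(lnvf) = 8; N(lnvf) = {zjak, bvub, oxts, ecbo, atfy, vtzn, vjxf, mysy}.
N(sjxj) = {zjak, bvub, oxts, ecbo, atfy, vtzn, vjxf, mysy}, |N(sjxj)| = 8.
N(liop) = {zjak, bvub, oxts, ecbo, atfy, vtzn, vjxf, mysy}, |N(liop)| = 8.
Complete multipartite on [7, 6, 2]: sandwich collapses at ϑ=7.
= 7.00000… (decimal).
α=7, χ(Ḡ)=7; ϑ=7 lies between (collapsed).

7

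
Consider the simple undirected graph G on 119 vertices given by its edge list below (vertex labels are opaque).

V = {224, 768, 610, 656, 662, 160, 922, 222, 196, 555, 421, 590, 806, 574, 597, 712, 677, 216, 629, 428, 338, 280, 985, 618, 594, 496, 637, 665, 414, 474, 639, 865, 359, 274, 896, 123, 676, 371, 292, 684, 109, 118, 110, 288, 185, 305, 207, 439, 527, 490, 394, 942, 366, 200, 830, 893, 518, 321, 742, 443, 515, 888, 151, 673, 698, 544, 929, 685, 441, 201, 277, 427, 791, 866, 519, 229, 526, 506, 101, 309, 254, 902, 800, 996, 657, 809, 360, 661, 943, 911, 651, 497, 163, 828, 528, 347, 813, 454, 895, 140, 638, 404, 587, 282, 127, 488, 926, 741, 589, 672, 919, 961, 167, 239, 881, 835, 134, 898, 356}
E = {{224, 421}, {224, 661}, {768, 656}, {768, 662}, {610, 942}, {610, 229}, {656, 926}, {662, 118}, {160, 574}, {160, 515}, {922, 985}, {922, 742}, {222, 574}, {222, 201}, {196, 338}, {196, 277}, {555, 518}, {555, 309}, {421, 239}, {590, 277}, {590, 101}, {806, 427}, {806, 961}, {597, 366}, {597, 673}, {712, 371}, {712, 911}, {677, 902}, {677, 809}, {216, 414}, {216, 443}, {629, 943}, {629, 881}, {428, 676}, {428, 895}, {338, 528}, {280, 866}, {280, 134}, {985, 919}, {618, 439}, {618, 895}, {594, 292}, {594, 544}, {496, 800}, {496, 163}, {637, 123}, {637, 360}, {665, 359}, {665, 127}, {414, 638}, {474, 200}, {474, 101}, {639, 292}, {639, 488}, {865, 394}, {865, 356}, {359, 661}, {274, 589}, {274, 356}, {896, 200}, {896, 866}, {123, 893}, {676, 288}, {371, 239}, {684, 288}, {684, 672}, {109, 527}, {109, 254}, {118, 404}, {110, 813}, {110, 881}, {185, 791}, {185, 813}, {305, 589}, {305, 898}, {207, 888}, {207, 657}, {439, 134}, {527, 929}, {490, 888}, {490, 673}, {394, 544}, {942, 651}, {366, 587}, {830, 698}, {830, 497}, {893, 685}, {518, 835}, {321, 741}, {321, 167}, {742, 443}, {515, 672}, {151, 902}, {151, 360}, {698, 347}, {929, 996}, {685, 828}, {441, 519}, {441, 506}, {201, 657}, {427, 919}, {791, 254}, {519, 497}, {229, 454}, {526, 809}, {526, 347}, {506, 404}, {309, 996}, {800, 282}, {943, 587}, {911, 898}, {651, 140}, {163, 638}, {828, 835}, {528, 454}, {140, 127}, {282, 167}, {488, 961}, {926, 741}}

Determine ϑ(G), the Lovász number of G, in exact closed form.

deg(768) = 2; N(768) = {656, 662}.
deg(926) = 2; N(926) = {656, 741}.
Vertex 809 has 2 neighbors: 677, 526.
N(661) = {224, 359}, |N(661)| = 2.
2-regular, N=119; a single 119-cycle (edge-transitive).
A has 60 distinct eigenvalues ≈ [2.0, 1.997, 1.989, 1.975, 1.956, 1.931, 1.9, 1.865, 1.824, 1.778, 1.728, 1.672, 1.612, 1.547, 1.478, 1.405, 1.328, 1.247, 1.163, 1.075, 0.985, 0.891, 0.796, 0.698, 0.598, 0.496, 0.393, 0.289, 0.185, 0.079, -0.026, -0.132, -0.237, -0.342, -0.445, -0.547, -0.648, -0.747, -0.844, -0.938, -1.03, -1.119, -1.205, -1.288, -1.367, -1.442, -1.513, -1.58, -1.642, -1.7, -1.754, -1.802, -1.845, -1.883, -1.916, -1.944, -1.966, -1.983, -1.994, -1.999].
λ_max=2, λ_min=-2*cos(pi/119); ϑ = −119·λ_min/(λ_max−λ_min) = 119*cos(pi/119)/(cos(pi/119) + 1).
Numerically 59.48963156.
Sandwich: α(G)=59 ≤ ϑ(G)=119*cos(pi/119)/(cos(pi/119) + 1) ≤ χ(Ḡ)=60 (both strict).

119*cos(pi/119)/(cos(pi/119) + 1)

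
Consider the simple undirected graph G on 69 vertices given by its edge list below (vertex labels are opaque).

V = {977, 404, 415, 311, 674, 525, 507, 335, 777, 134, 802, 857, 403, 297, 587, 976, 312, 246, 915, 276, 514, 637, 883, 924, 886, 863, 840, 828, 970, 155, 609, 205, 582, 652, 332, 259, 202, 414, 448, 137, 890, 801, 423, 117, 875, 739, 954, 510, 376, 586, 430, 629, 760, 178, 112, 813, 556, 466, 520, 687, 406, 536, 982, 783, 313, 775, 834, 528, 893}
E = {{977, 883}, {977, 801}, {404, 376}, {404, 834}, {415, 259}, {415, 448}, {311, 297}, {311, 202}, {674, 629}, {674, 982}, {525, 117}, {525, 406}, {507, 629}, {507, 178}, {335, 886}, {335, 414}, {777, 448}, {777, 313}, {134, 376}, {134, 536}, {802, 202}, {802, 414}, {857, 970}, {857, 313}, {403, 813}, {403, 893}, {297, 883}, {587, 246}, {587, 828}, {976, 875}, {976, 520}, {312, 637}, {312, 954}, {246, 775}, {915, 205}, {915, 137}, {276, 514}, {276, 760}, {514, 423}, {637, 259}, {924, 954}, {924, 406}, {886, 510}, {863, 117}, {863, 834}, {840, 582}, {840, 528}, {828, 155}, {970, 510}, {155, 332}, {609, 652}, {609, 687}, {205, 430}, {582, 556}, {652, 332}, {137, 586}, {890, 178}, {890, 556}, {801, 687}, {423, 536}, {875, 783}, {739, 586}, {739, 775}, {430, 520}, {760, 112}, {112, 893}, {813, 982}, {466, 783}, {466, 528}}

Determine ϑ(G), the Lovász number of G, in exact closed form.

69*cos(pi/69)/(cos(pi/69) + 1)

Vertex 674 has 2 neighbors: 629, 982.
Vertex 915 has 2 neighbors: 205, 137.
Vertex 137 has 2 neighbors: 915, 586.
Vertex 801 has 2 neighbors: 977, 687.
2-regular, N=69; a single 69-cycle (edge-transitive).
The 35 distinct eigenvalues: [2.0, 1.991714, 1.966923, 1.925835, 1.868788, 1.796255, 1.708839, 1.607262, 1.492367, 1.365106, 1.226534, 1.077797, 0.92013, 0.754838, 0.583292, 0.406912, 0.22716, 0.045526, -0.136485, -0.317365, -0.495616, -0.669759, -0.838353, -1.0, -1.153361, -1.297164, -1.430219, -1.551423, -1.659771, -1.754365, -1.834423, -1.899279, -1.948398, -1.981372, -1.997927].
Lovász: ϑ = −69(-2*cos(pi/69))/(2+-(-1)*2*cos(pi/69)) = 69*cos(pi/69)/(cos(pi/69) + 1).
= 34.482114103… (decimal).
α=34, χ(Ḡ)=35; ϑ=69*cos(pi/69)/(cos(pi/69) + 1) lies between (both strict).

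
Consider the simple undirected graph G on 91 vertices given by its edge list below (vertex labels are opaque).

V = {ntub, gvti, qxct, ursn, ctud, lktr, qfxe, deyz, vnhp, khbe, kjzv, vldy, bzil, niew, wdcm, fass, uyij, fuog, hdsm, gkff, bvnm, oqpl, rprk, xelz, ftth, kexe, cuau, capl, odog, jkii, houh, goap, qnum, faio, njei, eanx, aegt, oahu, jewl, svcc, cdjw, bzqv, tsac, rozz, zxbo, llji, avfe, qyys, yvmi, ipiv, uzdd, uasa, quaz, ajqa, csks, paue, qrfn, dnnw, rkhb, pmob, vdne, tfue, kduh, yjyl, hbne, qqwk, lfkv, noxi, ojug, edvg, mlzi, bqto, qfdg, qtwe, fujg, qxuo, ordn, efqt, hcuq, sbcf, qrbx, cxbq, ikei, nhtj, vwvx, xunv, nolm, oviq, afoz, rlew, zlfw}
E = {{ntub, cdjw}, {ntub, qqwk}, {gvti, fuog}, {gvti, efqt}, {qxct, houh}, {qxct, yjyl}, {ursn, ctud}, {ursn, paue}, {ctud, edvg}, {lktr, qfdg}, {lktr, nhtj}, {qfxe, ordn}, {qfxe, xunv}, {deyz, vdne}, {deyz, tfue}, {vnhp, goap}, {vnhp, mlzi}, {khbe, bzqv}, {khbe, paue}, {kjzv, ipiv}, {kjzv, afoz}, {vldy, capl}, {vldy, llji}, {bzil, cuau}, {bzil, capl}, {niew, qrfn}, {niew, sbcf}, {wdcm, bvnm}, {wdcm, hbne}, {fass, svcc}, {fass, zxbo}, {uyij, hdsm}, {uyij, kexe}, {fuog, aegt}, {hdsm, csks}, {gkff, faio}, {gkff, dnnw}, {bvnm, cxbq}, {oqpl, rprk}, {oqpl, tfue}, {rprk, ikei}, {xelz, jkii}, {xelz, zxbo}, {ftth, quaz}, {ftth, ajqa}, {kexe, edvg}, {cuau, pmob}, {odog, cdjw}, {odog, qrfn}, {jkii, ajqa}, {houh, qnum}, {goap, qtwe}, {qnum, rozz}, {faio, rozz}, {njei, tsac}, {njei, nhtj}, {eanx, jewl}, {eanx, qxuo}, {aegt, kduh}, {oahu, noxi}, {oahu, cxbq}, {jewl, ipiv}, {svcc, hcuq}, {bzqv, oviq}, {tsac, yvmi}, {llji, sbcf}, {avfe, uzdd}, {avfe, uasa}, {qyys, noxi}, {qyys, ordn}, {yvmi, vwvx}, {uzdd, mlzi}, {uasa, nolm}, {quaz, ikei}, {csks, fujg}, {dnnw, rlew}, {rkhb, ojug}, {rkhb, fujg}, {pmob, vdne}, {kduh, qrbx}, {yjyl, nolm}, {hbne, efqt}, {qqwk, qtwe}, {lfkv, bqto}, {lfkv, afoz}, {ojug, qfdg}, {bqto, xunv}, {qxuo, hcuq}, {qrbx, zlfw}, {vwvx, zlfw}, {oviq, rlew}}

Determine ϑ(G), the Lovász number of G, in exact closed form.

N(niew) = {qrfn, sbcf}, |N(niew)| = 2.
deg(vldy) = 2; N(vldy) = {capl, llji}.
deg(nolm) = 2; N(nolm) = {uasa, yjyl}.
Vertex gvti has 2 neighbors: fuog, efqt.
91-vertex 2-regular graph: this is C_{91}, the 91-cycle.
spec(A) ≈ [2.0, 1.9952, 1.981, 1.9572, 1.9242, 1.882, 1.8308, 1.7709, 1.7026, 1.6261, 1.5419, 1.4504, 1.3519, 1.247, 1.1361, 1.0199, 0.8987, 0.7733, 0.6442, 0.5121, 0.3775, 0.2411, 0.1035, -0.0345, -0.1724, -0.3095, -0.445, -0.5785, -0.7092, -0.8365, -0.9599, -1.0786, -1.1923, -1.3002, -1.402, -1.497, -1.585, -1.6653, -1.7378, -1.8019, -1.8575, -1.9042, -1.9419, -1.9703, -1.9893, -1.9988] (distinct, 4 d.p.).
Lovász (edge-transitive): ϑ = −91·(-2*cos(pi/91))/((2)−(-2*cos(pi/91))) = 91*cos(pi/91)/(cos(pi/91) + 1).
ϑ(G) ≈ 45.48644016.
Check 45 ≤ 91*cos(pi/91)/(cos(pi/91) + 1) ≤ 46: both strict.

91*cos(pi/91)/(cos(pi/91) + 1)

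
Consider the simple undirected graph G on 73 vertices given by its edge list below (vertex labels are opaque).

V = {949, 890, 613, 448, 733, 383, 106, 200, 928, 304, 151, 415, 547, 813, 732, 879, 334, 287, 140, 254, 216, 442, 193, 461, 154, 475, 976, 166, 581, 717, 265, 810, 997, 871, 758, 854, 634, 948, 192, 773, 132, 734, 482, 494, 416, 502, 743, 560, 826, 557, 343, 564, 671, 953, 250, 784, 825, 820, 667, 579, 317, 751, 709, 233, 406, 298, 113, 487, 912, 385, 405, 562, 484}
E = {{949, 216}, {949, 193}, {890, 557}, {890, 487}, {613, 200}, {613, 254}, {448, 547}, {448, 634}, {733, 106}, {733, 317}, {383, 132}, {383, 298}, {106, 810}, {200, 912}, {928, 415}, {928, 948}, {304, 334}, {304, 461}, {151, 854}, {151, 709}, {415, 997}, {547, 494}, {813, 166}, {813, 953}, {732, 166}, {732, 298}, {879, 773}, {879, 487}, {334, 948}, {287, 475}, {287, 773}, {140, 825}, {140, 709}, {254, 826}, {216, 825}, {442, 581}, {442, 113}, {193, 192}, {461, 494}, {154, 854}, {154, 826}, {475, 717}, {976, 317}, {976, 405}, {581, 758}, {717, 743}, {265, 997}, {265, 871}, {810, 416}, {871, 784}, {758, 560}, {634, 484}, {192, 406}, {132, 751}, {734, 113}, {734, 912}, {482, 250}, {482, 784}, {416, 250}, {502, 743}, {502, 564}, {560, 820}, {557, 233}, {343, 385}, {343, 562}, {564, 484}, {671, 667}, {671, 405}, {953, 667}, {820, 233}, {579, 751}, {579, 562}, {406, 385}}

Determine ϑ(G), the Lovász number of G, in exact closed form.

N(562) = {343, 579}, |N(562)| = 2.
N(233) = {557, 820}, |N(233)| = 2.
Vertex 265 has 2 neighbors: 997, 871.
Vertex 547 has 2 neighbors: 448, 494.
G on 73 vertices is 2-regular; connected 2-regular on 73 ⇒ C_{73}.
A has 37 distinct eigenvalues ≈ [2.0, 1.9926, 1.97044, 1.9337, 1.88263, 1.81764, 1.73918, 1.64785, 1.54431, 1.42935, 1.3038, 1.1686, 1.02474, 0.8733, 0.7154, 0.55219, 0.3849, 0.21476, 0.04303, -0.12902, -0.30011, -0.46898, -0.63438, -0.79509, -0.9499, -1.09769, -1.23734, -1.36784, -1.48821, -1.59756, -1.69508, -1.78006, -1.85185, -1.90993, -1.95388, -1.98335, -1.99815].
With N=73: ϑ(G) = 73·(-(-1)*2*cos(pi/73))/(2−(-2*cos(pi/73))) = 73*cos(pi/73)/(cos(pi/73) + 1).
Numerically 36.4831.
Check 36 ≤ 73*cos(pi/73)/(cos(pi/73) + 1) ≤ 37: both strict.

73*cos(pi/73)/(cos(pi/73) + 1)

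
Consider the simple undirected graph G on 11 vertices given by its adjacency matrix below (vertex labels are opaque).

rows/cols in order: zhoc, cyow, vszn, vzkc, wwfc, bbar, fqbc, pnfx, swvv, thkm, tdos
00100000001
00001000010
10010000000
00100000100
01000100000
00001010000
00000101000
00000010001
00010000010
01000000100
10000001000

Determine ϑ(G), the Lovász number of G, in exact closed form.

deg(thkm) = 2; N(thkm) = {cyow, swvv}.
deg(pnfx) = 2; N(pnfx) = {fqbc, tdos}.
deg(tdos) = 2; N(tdos) = {zhoc, pnfx}.
Vertex bbar has 2 neighbors: wwfc, fqbc.
Every vertex has degree 2 (N=11); a single 11-cycle (edge-transitive).
A has 6 distinct eigenvalues ≈ [2.0, 1.683, 0.831, -0.285, -1.31, -1.919].
Lovász (edge-transitive): ϑ = −11·(-2*cos(pi/11))/((2)−(-2*cos(pi/11))) = 11*cos(pi/11)/(cos(pi/11) + 1).
= 5.386303… (decimal).
Check 5 ≤ 11*cos(pi/11)/(cos(pi/11) + 1) ≤ 6: both strict.

11*cos(pi/11)/(cos(pi/11) + 1)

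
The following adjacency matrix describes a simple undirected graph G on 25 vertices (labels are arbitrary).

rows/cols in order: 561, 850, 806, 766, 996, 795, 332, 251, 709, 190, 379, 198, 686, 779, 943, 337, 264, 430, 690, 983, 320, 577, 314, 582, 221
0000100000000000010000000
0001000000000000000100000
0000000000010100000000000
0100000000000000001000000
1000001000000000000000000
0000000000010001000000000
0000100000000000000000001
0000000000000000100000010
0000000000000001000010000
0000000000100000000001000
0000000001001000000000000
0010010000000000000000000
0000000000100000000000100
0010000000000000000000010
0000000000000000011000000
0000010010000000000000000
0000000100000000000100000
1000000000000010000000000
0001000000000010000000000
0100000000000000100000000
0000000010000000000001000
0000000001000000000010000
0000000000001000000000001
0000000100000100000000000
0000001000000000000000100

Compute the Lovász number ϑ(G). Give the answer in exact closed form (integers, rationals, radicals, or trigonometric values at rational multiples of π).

Vertex 379 has 2 neighbors: 190, 686.
deg(806) = 2; N(806) = {198, 779}.
Vertex 766 has 2 neighbors: 850, 690.
N(795) = {198, 337}, |N(795)| = 2.
G on 25 vertices is 2-regular; the odd cycle C_{25}.
A has 13 distinct eigenvalues ≈ [2.0, 1.9372, 1.7526, 1.4579, 1.0717, 0.618, 0.1256, -0.3748, -0.8516, -1.2748, -1.618, -1.8596, -1.9842].
λ_max=2, λ_min=-2*cos(pi/25); ϑ = −25·λ_min/(λ_max−λ_min) = 25*cos(pi/25)/(cos(pi/25) + 1).
Numerically 12.45052.
Sandwich: α(G)=12 ≤ ϑ(G)=25*cos(pi/25)/(cos(pi/25) + 1) ≤ χ(Ḡ)=13 (both strict).

25*cos(pi/25)/(cos(pi/25) + 1)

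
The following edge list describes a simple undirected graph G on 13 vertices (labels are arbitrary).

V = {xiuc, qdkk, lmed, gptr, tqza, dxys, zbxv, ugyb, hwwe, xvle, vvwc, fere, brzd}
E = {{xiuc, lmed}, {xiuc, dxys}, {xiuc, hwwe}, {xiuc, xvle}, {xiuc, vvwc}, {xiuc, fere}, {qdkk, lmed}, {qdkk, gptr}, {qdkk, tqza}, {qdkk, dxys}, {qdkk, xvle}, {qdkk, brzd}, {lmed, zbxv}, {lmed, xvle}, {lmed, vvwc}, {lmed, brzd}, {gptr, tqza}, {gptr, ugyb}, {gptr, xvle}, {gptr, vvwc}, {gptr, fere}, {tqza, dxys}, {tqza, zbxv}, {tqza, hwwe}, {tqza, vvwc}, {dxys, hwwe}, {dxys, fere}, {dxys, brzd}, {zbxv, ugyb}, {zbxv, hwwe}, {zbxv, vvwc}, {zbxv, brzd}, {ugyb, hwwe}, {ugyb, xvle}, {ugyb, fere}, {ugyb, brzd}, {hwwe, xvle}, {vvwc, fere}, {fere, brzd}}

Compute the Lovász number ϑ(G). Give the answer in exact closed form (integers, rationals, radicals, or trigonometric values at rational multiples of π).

N(hwwe) = {xiuc, tqza, dxys, zbxv, ugyb, xvle}, |N(hwwe)| = 6.
N(qdkk) = {lmed, gptr, tqza, dxys, xvle, brzd}, |N(qdkk)| = 6.
deg(xvle) = 6; N(xvle) = {xiuc, qdkk, lmed, gptr, ugyb, hwwe}.
Vertex xiuc has 6 neighbors: lmed, dxys, hwwe, xvle, vvwc, fere.
deg(v) = 6 for all v (|V|=13); strongly regular (13,6,2,3).
spec(A) ≈ [6.0, 1.302776, -2.302776] (distinct, 6 d.p.).
Lovász: ϑ = −13(-sqrt(13)/2 - 1/2)/(6+-(-sqrt(13)/2 - 1/2)) = sqrt(13).
ϑ(G) ≈ 3.6055513.

sqrt(13)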